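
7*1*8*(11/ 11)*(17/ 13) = 952/ 13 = 73.23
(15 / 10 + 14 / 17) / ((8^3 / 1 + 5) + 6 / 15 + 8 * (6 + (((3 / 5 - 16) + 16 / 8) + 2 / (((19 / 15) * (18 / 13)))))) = 22515 / 4528358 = 0.00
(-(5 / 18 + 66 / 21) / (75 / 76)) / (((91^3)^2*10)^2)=-8189 / 76184833901464129904767136250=-0.00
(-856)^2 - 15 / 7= 5129137 / 7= 732733.86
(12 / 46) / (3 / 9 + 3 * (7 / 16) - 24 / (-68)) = 4896 / 37513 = 0.13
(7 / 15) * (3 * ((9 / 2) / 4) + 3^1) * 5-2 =103 / 8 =12.88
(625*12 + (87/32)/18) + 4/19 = 27361319/3648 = 7500.36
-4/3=-1.33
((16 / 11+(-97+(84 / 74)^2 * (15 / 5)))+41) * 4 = -3052752 / 15059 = -202.72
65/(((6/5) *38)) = 325/228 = 1.43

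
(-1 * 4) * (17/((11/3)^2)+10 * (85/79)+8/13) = -6282612/124267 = -50.56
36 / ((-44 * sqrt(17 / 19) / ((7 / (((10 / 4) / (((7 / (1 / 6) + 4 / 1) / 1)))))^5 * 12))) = -11963357813256192 * sqrt(323) / 584375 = -367927903026.40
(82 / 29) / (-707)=-82 / 20503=-0.00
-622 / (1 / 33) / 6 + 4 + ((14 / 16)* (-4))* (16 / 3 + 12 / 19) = -195959 / 57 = -3437.88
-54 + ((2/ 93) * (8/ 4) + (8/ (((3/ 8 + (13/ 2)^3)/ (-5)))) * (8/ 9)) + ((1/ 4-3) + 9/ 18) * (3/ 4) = -55.77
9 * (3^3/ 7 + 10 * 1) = 873/ 7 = 124.71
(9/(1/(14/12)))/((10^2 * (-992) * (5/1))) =-21/992000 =-0.00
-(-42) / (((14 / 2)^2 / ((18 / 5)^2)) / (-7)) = -1944 / 25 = -77.76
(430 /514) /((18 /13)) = 2795 /4626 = 0.60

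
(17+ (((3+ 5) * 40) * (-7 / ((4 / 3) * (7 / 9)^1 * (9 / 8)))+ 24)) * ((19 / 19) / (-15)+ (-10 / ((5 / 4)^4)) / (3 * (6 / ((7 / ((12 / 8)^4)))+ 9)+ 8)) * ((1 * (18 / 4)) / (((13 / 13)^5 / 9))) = 7774375653 / 672250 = 11564.71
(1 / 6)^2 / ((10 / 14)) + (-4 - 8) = -2153 / 180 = -11.96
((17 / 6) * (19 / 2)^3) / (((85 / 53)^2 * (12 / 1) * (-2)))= -19266931 / 489600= -39.35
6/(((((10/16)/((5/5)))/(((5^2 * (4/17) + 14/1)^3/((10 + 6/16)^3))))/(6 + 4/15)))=29734996934656/70229738275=423.40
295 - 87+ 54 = 262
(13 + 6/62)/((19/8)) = 3248/589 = 5.51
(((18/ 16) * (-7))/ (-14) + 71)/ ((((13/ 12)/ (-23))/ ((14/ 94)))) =-553035/ 2444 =-226.28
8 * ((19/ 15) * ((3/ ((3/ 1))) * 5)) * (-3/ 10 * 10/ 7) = -152/ 7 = -21.71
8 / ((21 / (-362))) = -2896 / 21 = -137.90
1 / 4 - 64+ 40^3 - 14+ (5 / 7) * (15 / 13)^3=3932308631 / 61516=63923.35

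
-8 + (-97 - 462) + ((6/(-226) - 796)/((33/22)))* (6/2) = -243973/113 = -2159.05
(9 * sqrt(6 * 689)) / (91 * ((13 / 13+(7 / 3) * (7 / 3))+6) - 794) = 81 * sqrt(4134) / 3046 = 1.71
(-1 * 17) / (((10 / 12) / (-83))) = 8466 / 5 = 1693.20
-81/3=-27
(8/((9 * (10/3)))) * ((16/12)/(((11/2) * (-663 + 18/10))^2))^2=8000/2951385362691582267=0.00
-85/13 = -6.54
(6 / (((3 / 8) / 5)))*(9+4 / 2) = 880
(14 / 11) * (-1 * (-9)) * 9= 1134 / 11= 103.09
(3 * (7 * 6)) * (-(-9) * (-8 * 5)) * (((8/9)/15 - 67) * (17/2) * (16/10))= 41295475.20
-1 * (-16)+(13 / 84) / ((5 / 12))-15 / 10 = 1041 / 70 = 14.87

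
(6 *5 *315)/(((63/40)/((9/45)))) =1200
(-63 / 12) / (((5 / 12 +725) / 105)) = -0.76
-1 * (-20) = 20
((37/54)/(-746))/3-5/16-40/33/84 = -12180521/37222416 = -0.33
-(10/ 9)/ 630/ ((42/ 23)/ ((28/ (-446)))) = 23/ 379323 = 0.00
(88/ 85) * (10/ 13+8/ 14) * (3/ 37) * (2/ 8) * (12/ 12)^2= 8052/ 286195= 0.03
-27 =-27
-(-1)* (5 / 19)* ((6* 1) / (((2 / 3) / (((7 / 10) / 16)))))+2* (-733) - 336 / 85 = -75961813 / 51680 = -1469.85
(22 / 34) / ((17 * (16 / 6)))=33 / 2312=0.01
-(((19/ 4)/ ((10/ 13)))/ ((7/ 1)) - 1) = 33/ 280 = 0.12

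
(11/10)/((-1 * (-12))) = 11/120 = 0.09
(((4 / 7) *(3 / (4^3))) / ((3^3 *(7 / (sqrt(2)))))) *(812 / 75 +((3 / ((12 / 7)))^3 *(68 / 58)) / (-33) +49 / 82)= 50375023 *sqrt(2) / 31640716800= 0.00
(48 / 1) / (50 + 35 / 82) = 3936 / 4135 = 0.95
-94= -94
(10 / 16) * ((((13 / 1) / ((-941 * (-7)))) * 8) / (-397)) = -65 / 2615039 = -0.00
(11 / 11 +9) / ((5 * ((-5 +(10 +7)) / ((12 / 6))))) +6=6.33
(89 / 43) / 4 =89 / 172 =0.52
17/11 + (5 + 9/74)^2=1673143/60236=27.78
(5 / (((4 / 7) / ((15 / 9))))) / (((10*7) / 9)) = 15 / 8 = 1.88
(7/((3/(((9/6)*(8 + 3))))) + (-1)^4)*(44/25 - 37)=-69599/50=-1391.98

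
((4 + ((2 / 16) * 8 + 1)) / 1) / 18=1 / 3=0.33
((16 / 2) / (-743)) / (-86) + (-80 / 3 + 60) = 3194912 / 95847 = 33.33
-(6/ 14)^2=-9/ 49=-0.18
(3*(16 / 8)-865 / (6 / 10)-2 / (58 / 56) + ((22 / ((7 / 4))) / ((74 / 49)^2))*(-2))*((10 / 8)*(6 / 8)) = -862676015 / 635216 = -1358.08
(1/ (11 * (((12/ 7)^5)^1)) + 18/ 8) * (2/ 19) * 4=325021/ 342144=0.95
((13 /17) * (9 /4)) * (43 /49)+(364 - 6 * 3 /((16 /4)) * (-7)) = 1322837 /3332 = 397.01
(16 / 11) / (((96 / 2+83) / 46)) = 736 / 1441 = 0.51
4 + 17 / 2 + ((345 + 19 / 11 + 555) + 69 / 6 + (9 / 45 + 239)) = 64071 / 55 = 1164.93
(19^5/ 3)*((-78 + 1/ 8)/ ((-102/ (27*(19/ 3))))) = 29309583863/ 272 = 107755823.03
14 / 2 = 7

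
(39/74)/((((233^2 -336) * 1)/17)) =663/3992522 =0.00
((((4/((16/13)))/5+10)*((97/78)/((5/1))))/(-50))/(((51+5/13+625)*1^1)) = -6887/87930000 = -0.00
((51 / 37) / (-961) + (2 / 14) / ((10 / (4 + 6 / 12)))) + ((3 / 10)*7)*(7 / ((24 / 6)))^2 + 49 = 441997643 / 7964768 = 55.49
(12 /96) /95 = 0.00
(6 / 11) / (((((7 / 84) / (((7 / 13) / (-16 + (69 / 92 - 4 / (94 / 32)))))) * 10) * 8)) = -658 / 248105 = -0.00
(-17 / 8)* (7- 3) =-17 / 2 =-8.50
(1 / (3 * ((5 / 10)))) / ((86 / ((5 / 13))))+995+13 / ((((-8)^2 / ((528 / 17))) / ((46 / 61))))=3477264839 / 3478098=999.76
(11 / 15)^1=11 / 15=0.73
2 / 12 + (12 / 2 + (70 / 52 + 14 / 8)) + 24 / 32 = 781 / 78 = 10.01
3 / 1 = 3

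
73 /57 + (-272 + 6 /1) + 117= -8420 /57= -147.72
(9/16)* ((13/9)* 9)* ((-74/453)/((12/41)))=-19721/4832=-4.08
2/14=0.14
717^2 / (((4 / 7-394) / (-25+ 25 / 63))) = 44268775 / 1377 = 32148.71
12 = 12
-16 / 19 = -0.84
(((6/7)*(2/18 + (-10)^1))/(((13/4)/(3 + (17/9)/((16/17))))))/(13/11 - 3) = 100837/14040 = 7.18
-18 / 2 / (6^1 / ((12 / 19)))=-18 / 19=-0.95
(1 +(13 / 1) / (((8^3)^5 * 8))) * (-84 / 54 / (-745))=0.00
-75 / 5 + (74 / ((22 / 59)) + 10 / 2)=2073 / 11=188.45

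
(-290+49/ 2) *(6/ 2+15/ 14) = -30267/ 28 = -1080.96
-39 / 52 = -3 / 4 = -0.75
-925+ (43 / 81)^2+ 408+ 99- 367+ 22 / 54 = -5145863 / 6561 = -784.31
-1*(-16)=16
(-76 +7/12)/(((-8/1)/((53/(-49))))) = -47965/4704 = -10.20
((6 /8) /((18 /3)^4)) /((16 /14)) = 7 /13824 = 0.00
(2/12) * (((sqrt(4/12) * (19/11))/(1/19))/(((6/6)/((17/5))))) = 6137 * sqrt(3)/990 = 10.74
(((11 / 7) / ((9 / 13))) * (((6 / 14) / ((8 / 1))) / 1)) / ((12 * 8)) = 143 / 112896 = 0.00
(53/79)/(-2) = -0.34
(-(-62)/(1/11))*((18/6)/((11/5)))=930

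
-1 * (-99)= 99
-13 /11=-1.18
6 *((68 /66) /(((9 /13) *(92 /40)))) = 8840 /2277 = 3.88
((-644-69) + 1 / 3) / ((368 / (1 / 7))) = -1069 / 3864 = -0.28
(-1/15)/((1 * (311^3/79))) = -0.00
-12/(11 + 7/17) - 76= -7474/97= -77.05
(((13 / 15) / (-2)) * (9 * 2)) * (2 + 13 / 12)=-481 / 20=-24.05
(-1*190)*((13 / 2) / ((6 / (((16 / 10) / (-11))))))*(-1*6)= -1976 / 11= -179.64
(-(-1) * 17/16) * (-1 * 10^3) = -2125/2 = -1062.50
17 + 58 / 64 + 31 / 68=9989 / 544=18.36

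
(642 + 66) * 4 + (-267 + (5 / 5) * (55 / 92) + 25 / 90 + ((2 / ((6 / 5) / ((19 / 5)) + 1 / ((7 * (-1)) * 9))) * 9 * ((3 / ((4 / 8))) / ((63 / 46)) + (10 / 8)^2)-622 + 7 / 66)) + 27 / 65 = 978130903943 / 425070360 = 2301.10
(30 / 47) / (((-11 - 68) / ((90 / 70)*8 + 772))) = -164280 / 25991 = -6.32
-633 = -633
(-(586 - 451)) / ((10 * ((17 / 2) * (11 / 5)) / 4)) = -540 / 187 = -2.89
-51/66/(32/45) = -765/704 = -1.09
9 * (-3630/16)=-16335/8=-2041.88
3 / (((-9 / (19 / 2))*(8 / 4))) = -19 / 12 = -1.58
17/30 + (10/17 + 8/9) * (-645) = -485611/510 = -952.18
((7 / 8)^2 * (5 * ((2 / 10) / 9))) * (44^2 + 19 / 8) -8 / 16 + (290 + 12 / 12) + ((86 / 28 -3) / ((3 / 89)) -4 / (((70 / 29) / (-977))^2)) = -654855.86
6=6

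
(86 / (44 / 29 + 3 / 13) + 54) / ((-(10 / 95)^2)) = -9313.69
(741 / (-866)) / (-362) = 741 / 313492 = 0.00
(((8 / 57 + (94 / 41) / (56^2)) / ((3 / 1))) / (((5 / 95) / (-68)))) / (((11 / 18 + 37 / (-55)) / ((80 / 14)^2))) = 193351642000 / 6004901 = 32198.97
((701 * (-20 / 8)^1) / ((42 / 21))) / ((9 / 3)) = -3505 / 12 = -292.08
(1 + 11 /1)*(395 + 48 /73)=346596 /73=4747.89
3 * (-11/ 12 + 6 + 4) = 109/ 4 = 27.25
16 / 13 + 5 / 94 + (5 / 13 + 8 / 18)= 23239 / 10998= 2.11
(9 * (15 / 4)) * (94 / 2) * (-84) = -133245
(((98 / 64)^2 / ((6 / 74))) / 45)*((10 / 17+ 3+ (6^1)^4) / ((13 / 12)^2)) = 1962675841 / 2758080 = 711.61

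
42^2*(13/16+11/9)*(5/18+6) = 1622341/72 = 22532.51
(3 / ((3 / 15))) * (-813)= -12195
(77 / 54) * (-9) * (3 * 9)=-693 / 2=-346.50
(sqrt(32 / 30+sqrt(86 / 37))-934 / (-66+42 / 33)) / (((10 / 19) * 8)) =19 * sqrt(328560+8325 * sqrt(3182)) / 44400+97603 / 28480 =3.81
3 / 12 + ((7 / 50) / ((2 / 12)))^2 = 2389 / 2500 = 0.96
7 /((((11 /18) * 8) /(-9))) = -12.89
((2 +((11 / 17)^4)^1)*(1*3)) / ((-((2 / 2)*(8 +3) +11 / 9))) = -4905441 / 9187310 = -0.53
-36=-36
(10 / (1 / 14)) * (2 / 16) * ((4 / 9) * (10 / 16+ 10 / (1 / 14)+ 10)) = 42175 / 36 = 1171.53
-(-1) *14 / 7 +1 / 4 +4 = 25 / 4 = 6.25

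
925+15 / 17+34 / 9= 142238 / 153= 929.66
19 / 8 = 2.38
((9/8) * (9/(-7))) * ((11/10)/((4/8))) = -891/280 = -3.18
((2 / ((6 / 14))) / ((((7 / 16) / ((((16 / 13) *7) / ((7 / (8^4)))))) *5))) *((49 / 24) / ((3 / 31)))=398196736 / 1755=226892.73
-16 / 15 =-1.07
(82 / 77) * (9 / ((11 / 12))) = 10.46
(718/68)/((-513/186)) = -11129/2907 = -3.83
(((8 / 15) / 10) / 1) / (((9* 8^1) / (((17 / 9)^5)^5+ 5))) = 2885315500919170419101256921151 / 484581141692000497419918075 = 5954.25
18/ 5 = 3.60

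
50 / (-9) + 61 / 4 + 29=1393 / 36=38.69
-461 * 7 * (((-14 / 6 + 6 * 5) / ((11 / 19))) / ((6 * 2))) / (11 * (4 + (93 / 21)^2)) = -249359971 / 5039892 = -49.48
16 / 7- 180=-1244 / 7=-177.71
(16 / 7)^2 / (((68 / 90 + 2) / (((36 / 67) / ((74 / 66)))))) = 3421440 / 3765601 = 0.91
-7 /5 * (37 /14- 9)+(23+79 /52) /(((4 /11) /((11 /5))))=163531 /1040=157.24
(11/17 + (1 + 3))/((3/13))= 20.14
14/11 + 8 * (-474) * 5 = -208546/11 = -18958.73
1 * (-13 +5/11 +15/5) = -105/11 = -9.55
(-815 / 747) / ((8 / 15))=-2.05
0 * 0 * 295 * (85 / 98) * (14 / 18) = 0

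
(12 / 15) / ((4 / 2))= 2 / 5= 0.40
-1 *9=-9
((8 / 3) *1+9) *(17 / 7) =85 / 3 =28.33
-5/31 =-0.16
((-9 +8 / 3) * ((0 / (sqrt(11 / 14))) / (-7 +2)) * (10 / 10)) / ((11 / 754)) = 0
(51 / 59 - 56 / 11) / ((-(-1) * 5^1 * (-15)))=2743 / 48675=0.06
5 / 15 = 1 / 3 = 0.33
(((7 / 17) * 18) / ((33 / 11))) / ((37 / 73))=3066 / 629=4.87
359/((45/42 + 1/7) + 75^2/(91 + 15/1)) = 133189/20138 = 6.61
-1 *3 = -3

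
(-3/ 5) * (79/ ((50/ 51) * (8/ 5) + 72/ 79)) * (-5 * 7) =668.95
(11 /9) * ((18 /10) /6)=11 /30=0.37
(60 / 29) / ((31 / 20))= 1200 / 899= 1.33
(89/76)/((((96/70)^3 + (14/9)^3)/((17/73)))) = 47290138875/1100005111264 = 0.04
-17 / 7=-2.43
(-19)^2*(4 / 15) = 1444 / 15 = 96.27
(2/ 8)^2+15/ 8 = 31/ 16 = 1.94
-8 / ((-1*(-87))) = -8 / 87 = -0.09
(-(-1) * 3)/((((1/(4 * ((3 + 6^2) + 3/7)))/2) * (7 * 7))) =6624/343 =19.31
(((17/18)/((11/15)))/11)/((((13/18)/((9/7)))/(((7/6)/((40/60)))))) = 2295/6292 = 0.36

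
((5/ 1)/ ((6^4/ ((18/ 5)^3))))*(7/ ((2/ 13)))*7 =5733/ 100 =57.33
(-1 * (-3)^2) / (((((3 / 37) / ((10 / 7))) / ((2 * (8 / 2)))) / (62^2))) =-34134720 / 7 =-4876388.57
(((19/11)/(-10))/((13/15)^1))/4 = -57/1144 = -0.05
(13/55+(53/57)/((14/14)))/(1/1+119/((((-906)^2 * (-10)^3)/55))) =40013018880/34310671219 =1.17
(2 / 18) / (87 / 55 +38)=55 / 19593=0.00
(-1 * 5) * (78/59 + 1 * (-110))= 32060/59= 543.39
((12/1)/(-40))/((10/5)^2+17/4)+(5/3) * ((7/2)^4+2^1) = 222993/880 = 253.40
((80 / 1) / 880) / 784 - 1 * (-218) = 1880033 / 8624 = 218.00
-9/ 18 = -1/ 2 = -0.50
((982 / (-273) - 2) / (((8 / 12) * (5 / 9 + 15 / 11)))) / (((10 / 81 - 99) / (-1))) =-3063258 / 69237805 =-0.04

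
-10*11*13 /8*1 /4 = -715 /16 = -44.69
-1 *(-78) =78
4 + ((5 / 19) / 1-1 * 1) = 62 / 19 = 3.26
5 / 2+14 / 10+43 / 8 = 371 / 40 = 9.28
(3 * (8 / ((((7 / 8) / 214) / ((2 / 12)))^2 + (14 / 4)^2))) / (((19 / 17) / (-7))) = -298956288 / 24364669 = -12.27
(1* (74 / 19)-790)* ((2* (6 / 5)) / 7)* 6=-1075392 / 665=-1617.13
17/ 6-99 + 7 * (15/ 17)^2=-157303/ 1734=-90.72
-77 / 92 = -0.84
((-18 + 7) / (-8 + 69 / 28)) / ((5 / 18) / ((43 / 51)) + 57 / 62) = 1806 / 1135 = 1.59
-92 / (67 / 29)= -2668 / 67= -39.82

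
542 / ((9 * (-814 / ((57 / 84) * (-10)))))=25745 / 51282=0.50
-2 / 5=-0.40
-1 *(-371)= 371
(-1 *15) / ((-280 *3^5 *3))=1 / 13608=0.00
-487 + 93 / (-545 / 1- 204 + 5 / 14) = -5105549 / 10481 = -487.12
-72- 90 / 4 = -94.50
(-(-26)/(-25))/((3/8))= -208/75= -2.77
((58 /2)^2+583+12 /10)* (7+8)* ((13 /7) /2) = 19851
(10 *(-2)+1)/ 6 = -3.17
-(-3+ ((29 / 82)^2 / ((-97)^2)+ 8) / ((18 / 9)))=-126533073 / 126532232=-1.00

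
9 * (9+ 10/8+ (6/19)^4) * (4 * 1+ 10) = 336945735/260642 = 1292.75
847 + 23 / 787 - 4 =663464 / 787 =843.03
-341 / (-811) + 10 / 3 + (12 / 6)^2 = 18865 / 2433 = 7.75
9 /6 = 3 /2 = 1.50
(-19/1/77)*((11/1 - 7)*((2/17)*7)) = -0.81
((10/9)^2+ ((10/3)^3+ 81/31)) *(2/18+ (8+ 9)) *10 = 158097940/22599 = 6995.79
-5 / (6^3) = -5 / 216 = -0.02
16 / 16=1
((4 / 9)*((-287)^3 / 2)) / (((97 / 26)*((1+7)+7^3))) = -94559612 / 23571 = -4011.69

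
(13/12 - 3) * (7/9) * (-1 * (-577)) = -92897/108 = -860.16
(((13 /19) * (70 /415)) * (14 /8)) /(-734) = -0.00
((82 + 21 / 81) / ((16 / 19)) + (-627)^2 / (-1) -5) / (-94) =169791689 / 40608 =4181.24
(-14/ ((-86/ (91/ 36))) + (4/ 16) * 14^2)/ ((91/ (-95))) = -1038065/ 20124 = -51.58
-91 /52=-7 /4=-1.75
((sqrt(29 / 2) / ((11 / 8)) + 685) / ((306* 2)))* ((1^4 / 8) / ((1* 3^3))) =sqrt(58) / 363528 + 685 / 132192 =0.01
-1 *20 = -20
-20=-20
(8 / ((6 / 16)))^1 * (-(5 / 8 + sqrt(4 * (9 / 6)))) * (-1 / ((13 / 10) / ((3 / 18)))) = 200 / 117 + 320 * sqrt(6) / 117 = 8.41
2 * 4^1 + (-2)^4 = 24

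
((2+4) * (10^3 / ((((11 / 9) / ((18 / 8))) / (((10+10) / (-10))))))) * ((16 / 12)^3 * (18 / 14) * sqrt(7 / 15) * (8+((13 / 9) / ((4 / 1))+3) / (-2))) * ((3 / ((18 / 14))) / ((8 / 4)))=-364000 * sqrt(105) / 11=-339080.92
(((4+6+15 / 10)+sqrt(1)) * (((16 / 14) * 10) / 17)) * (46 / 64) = 2875 / 476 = 6.04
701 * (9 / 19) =332.05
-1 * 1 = -1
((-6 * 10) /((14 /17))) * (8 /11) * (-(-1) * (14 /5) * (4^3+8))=-117504 /11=-10682.18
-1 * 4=-4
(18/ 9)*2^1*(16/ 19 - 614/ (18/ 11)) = -256076/ 171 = -1497.52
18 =18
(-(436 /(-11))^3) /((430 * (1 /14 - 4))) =-36.86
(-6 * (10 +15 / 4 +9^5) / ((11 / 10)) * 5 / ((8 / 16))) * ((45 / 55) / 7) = -318938850 / 847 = -376551.18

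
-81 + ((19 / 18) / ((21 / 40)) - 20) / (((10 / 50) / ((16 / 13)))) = -471017 / 2457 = -191.70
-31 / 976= -0.03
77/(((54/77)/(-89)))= -527681/54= -9771.87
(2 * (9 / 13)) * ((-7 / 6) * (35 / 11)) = -735 / 143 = -5.14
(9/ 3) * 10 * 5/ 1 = 150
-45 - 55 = -100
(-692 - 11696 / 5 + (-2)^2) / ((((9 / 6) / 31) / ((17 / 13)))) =-15953344 / 195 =-81812.02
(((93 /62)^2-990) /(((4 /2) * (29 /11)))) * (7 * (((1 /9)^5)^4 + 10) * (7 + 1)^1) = -4109655655125013642635833 /39174699812516770581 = -104905.86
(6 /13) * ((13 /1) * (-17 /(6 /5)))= -85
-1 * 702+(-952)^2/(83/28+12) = 25082374/419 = 59862.47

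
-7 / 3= -2.33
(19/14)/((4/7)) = 19/8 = 2.38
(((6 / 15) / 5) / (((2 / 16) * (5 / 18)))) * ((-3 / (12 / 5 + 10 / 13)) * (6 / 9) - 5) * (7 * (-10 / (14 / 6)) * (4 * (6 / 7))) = 4810752 / 3605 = 1334.47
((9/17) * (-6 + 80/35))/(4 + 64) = -0.03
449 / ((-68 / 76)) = -8531 / 17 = -501.82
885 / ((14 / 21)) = 2655 / 2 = 1327.50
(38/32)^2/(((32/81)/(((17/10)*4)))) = 497097/20480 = 24.27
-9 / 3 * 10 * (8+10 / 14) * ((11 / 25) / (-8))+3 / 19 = 38667 / 2660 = 14.54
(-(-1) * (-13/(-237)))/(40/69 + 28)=299/155788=0.00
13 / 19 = 0.68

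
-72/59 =-1.22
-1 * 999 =-999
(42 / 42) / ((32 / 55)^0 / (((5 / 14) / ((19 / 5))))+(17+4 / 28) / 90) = 525 / 5686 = 0.09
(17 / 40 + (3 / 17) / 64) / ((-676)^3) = -179 / 129269370880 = -0.00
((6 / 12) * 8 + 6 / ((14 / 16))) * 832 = 63232 / 7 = 9033.14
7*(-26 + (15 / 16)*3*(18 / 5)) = -889 / 8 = -111.12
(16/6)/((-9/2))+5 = 119/27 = 4.41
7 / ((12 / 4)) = 7 / 3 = 2.33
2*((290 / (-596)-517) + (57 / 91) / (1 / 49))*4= -7543364 / 1937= -3894.35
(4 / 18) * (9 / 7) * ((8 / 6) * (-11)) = -4.19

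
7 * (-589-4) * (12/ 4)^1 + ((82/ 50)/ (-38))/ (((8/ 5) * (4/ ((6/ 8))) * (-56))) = -16959989637/ 1361920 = -12453.00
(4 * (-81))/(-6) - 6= 48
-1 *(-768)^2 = -589824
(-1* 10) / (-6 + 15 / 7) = 70 / 27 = 2.59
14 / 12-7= -35 / 6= -5.83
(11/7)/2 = 11/14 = 0.79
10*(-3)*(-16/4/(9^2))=40/27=1.48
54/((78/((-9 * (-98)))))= 7938/13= 610.62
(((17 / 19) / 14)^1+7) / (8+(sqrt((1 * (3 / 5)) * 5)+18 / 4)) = 46975 / 81529 - 3758 * sqrt(3) / 81529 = 0.50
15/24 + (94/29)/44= 1783/2552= 0.70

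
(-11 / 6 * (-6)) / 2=11 / 2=5.50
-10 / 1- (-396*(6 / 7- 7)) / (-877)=-44362 / 6139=-7.23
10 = 10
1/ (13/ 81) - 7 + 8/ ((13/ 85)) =51.54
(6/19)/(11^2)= 6/2299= 0.00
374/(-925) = -374/925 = -0.40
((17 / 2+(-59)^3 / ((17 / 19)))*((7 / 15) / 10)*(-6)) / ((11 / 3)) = 163886373 / 9350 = 17527.95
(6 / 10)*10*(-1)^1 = -6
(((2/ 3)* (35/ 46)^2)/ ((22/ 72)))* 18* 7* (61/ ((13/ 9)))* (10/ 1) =5084289000/ 75647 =67210.72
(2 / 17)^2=4 / 289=0.01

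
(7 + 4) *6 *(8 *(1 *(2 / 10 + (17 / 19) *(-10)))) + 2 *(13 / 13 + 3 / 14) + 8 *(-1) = -3075081 / 665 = -4624.18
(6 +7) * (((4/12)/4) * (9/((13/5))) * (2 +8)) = 75/2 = 37.50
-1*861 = -861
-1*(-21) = 21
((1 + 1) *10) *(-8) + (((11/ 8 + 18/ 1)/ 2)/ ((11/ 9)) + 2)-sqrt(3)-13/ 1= -28701/ 176-sqrt(3)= -164.81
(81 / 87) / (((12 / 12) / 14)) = 378 / 29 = 13.03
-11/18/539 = -1/882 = -0.00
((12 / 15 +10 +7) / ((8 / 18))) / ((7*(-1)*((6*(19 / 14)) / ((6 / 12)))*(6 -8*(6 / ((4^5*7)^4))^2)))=-2422891769030393810182832390144 / 41379724594676388668291070033635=-0.06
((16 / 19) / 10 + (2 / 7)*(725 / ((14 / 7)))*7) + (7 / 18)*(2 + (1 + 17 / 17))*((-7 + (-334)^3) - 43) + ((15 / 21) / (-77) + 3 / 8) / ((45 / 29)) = -57958892.01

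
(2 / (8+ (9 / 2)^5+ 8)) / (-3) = -64 / 178683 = -0.00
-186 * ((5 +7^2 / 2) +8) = -6975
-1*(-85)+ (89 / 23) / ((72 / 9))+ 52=25297 / 184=137.48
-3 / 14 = -0.21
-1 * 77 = -77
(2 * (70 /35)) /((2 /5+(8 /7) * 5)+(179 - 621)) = -35 /3814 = -0.01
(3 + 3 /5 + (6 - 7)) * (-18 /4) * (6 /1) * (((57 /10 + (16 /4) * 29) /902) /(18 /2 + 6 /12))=-427167 /428450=-1.00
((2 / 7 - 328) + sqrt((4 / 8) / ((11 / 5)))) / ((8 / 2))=-1147 / 14 + sqrt(110) / 88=-81.81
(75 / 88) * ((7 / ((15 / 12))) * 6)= 315 / 11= 28.64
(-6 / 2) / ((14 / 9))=-27 / 14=-1.93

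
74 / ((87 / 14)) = 11.91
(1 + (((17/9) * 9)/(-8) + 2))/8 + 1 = 71/64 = 1.11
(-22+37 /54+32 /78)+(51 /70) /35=-8979487 /429975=-20.88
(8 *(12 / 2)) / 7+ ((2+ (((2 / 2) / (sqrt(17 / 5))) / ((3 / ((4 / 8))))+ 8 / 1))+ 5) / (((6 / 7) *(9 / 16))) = 28 *sqrt(85) / 1377+ 2392 / 63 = 38.16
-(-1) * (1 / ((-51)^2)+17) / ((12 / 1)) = 1.42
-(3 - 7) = 4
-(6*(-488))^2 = -8573184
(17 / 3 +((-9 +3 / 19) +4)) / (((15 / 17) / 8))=6392 / 855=7.48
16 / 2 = 8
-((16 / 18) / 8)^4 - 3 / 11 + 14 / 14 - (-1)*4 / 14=511681 / 505197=1.01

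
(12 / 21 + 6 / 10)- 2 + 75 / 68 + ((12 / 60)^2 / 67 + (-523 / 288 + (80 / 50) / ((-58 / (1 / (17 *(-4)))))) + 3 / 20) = -2315018227 / 1664762400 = -1.39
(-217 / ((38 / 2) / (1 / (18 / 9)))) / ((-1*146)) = 217 / 5548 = 0.04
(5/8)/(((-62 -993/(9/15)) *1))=-5/13736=-0.00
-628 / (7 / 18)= -11304 / 7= -1614.86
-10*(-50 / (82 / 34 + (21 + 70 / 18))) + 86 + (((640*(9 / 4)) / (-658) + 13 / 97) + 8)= 14697744343 / 133300601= 110.26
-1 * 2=-2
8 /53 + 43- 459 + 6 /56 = -616961 /1484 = -415.74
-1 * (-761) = 761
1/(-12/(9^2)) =-27/4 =-6.75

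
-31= -31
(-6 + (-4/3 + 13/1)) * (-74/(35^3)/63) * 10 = -2516/1620675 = -0.00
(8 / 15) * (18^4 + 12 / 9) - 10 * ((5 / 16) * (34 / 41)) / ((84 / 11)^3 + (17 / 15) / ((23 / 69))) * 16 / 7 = 2159234226013684 / 38566088505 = 55987.90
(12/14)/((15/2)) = 4/35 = 0.11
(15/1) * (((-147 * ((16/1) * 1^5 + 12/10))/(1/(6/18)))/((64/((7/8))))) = -44247/256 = -172.84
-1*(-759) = 759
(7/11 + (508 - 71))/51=4814/561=8.58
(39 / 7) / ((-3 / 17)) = -221 / 7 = -31.57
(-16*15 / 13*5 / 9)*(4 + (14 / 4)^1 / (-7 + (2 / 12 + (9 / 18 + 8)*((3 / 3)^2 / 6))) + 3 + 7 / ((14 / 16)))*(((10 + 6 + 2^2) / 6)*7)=-1741600 / 507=-3435.11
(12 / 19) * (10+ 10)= 240 / 19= 12.63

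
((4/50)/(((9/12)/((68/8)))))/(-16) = -17/300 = -0.06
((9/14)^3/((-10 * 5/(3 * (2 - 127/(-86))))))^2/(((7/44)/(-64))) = -4703624327259/3806827517500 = -1.24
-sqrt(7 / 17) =-sqrt(119) / 17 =-0.64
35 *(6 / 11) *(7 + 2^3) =3150 / 11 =286.36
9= 9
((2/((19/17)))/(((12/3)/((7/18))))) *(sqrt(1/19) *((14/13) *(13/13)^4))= 833 *sqrt(19)/84474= 0.04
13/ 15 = 0.87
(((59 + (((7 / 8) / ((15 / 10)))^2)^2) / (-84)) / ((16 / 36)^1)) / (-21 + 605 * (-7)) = 1225825 / 3294756864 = 0.00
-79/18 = -4.39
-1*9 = -9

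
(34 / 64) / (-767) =-17 / 24544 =-0.00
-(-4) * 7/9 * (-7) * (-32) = 6272/9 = 696.89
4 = 4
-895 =-895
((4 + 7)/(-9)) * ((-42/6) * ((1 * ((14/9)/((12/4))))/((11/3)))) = 98/81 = 1.21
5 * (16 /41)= 80 /41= 1.95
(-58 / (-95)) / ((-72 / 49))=-1421 / 3420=-0.42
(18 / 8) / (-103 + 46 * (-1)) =-9 / 596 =-0.02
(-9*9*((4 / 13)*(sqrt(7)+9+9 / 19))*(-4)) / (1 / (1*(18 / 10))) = 11664*sqrt(7) / 65+419904 / 247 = 2174.79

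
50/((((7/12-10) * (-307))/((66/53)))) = 39600/1838623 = 0.02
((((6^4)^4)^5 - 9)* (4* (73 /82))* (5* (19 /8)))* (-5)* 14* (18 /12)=-130117525393393468683425844150236368724881992755441349311467402035225 /164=-793399545081667491972108800000000000000000000000000000000000000000.00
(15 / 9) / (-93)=-5 / 279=-0.02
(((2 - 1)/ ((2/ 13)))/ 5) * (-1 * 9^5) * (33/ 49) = -25332021/ 490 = -51698.00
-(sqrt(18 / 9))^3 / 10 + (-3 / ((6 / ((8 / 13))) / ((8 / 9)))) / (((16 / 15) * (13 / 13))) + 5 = 185 / 39 - sqrt(2) / 5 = 4.46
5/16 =0.31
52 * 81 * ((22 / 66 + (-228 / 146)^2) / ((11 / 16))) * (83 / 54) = 1530177376 / 58619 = 26103.78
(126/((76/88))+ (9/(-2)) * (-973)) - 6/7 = 1203261/266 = 4523.54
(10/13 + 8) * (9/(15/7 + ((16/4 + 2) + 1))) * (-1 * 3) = -10773/416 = -25.90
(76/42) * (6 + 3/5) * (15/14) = 627/49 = 12.80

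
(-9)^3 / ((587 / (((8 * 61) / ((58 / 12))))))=-2134512 / 17023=-125.39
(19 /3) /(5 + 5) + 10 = 319 /30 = 10.63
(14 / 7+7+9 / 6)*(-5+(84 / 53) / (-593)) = -3301809 / 62858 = -52.53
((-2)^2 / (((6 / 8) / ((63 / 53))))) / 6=56 / 53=1.06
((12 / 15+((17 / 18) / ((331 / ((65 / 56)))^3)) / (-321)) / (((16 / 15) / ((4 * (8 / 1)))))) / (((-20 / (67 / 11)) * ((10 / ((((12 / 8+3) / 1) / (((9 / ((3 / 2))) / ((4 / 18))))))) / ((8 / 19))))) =-9861895443830725249 / 192270163067863372800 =-0.05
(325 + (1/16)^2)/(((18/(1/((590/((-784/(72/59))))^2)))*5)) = 199765601/46656000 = 4.28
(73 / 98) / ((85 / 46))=1679 / 4165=0.40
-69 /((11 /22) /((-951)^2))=-124807338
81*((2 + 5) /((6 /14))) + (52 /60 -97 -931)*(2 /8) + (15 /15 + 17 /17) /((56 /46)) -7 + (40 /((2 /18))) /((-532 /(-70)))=8843659 /7980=1108.23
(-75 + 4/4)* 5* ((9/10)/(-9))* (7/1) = 259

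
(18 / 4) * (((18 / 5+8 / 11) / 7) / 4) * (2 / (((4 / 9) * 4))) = 1377 / 1760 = 0.78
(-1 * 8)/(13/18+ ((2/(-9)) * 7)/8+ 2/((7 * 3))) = -2016/157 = -12.84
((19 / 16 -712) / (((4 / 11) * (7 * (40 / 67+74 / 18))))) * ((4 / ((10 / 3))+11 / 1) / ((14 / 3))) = -812058291 / 5237120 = -155.06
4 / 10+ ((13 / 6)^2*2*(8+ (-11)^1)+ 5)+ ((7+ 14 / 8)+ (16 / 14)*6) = -3007 / 420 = -7.16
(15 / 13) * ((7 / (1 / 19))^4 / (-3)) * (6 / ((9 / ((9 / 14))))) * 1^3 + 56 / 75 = -50287615147 / 975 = -51577041.18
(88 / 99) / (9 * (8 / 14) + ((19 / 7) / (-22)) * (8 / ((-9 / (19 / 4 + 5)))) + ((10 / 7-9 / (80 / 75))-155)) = -9856 / 1727475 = -0.01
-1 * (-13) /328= 13 /328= 0.04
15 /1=15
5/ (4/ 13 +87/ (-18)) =-390/ 353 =-1.10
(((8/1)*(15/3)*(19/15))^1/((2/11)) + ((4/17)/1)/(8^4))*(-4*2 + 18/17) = -858632369/443904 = -1934.27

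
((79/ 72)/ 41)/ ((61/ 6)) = 79/ 30012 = 0.00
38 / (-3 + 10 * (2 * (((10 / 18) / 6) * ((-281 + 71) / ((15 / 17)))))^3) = -747954 / 16851649049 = -0.00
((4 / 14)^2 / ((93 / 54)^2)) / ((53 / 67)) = 0.03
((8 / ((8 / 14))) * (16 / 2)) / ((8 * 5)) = 14 / 5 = 2.80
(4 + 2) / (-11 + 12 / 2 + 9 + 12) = 3 / 8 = 0.38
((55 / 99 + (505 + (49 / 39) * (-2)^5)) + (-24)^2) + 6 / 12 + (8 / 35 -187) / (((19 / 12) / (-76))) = 81956339 / 8190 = 10006.88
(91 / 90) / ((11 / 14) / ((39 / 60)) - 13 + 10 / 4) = -8281 / 76095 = -0.11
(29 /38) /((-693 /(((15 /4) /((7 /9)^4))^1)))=-317115 /28101304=-0.01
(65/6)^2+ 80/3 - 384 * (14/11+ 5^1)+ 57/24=-1791761/792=-2262.32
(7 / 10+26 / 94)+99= 46989 / 470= 99.98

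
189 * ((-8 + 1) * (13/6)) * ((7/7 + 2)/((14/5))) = -12285/4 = -3071.25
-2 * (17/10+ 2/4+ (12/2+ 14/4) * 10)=-972/5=-194.40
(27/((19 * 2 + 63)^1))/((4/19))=513/404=1.27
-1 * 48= -48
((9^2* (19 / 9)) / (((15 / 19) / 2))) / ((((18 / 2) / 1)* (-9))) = -722 / 135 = -5.35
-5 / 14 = -0.36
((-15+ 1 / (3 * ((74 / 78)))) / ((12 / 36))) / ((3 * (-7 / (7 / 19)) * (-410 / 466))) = -126286 / 144115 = -0.88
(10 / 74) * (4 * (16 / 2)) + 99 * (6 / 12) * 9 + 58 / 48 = 400517 / 888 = 451.03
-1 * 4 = -4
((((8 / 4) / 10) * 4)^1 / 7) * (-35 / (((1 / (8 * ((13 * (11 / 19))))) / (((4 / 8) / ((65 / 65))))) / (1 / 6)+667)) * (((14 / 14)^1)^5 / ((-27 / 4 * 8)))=572 / 5152113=0.00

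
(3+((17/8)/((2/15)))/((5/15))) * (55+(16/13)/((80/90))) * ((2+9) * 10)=32776095/104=315154.76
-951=-951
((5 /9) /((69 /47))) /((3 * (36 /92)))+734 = 535321 /729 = 734.32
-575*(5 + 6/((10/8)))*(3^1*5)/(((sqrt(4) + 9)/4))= -338100/11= -30736.36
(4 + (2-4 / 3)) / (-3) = -14 / 9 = -1.56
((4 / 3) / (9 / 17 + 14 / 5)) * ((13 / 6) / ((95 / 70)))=30940 / 48393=0.64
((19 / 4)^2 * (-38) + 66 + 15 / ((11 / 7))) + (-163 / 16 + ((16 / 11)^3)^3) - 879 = -61943220915443 / 37727163056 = -1641.87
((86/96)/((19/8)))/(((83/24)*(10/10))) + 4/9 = 7856/14193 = 0.55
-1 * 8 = -8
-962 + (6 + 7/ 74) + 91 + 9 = -63337/ 74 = -855.91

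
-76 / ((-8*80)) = 0.12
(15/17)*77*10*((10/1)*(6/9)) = 77000/17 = 4529.41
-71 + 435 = 364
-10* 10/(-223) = 100/223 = 0.45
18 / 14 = 9 / 7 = 1.29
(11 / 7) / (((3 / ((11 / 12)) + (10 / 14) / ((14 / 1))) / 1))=1694 / 3583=0.47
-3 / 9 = -1 / 3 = -0.33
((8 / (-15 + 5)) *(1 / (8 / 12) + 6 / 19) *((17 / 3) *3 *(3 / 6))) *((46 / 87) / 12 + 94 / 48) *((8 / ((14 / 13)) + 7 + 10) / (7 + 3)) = -4904313 / 81200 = -60.40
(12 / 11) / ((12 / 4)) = 4 / 11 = 0.36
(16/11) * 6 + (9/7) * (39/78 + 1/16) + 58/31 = 432389/38192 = 11.32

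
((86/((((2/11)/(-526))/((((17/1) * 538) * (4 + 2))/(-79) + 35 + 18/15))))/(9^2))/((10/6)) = 64707632638/53325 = 1213457.71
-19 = -19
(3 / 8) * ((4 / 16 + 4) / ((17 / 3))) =9 / 32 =0.28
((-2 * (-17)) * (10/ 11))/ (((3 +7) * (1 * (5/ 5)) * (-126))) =-0.02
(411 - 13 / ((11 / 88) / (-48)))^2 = 29192409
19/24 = 0.79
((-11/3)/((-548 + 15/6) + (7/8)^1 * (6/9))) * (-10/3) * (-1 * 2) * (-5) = -4400/19617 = -0.22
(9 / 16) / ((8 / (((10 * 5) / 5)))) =0.70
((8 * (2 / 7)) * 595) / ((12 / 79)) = 26860 / 3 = 8953.33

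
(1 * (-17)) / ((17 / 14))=-14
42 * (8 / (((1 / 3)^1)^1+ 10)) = 1008 / 31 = 32.52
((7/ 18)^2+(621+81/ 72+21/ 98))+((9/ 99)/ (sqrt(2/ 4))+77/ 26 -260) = sqrt(2)/ 11+21549977/ 58968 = 365.58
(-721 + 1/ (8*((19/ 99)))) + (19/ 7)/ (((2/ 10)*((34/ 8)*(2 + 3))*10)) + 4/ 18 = -586102151/ 813960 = -720.06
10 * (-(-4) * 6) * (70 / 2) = 8400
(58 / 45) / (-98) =-29 / 2205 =-0.01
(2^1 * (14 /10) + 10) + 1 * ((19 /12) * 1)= 863 /60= 14.38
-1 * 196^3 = -7529536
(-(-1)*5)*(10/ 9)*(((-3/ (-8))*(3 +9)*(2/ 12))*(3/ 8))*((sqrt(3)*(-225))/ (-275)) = 225*sqrt(3)/ 176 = 2.21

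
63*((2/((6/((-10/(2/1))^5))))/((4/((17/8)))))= -1115625/32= -34863.28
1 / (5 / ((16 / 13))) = 16 / 65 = 0.25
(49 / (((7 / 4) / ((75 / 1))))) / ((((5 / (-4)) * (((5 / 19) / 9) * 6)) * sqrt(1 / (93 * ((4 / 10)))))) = -9576 * sqrt(930) / 5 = -58405.75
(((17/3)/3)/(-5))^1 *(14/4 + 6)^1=-323/90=-3.59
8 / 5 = 1.60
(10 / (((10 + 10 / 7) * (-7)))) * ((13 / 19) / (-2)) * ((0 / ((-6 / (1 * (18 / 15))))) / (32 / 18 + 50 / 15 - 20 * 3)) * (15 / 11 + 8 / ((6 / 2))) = 0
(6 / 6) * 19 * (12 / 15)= 76 / 5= 15.20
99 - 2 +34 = 131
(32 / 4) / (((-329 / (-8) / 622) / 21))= 119424 / 47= 2540.94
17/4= 4.25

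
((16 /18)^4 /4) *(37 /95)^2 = 1401856 /59213025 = 0.02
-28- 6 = -34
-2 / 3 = -0.67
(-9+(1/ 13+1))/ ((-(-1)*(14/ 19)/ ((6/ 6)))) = -1957/ 182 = -10.75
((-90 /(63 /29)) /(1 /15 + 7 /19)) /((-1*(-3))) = -31.74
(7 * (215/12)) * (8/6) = 167.22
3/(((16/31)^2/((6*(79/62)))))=22041/256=86.10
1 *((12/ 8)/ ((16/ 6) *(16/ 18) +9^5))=81/ 3188774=0.00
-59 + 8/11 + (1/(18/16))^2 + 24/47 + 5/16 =-56.66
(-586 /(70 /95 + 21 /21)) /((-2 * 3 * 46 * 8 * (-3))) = -0.05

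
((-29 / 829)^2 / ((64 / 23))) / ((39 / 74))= 715691 / 857676768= 0.00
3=3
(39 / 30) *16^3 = 26624 / 5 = 5324.80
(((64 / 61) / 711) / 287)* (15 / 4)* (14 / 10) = 16 / 592737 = 0.00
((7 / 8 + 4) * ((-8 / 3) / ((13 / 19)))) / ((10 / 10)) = -19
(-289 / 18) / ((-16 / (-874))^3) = -24118047917 / 9216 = -2616975.69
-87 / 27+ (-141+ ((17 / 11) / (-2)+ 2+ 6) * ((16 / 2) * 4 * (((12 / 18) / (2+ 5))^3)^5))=-36024091286199384060650 / 249781834804156168437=-144.22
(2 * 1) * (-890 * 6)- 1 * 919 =-11599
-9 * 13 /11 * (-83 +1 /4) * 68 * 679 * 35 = 15645901635 /11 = 1422354694.09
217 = 217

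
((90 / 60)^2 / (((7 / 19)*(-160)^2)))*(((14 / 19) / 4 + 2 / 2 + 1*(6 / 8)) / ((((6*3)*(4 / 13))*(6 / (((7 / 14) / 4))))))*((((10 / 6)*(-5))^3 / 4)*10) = -284375 / 113246208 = -0.00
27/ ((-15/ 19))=-171/ 5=-34.20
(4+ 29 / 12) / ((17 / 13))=1001 / 204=4.91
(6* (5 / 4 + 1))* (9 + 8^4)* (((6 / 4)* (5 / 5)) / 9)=36945 / 4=9236.25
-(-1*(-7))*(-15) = 105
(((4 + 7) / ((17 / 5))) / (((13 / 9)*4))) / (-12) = -165 / 3536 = -0.05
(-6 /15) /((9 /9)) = -2 /5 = -0.40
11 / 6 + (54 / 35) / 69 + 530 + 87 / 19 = 49228607 / 91770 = 536.43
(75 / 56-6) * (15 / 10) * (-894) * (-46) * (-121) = 974052783 / 28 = 34787599.39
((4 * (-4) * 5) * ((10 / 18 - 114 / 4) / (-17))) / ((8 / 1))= -2515 / 153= -16.44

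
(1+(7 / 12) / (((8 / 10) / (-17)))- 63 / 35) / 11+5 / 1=10033 / 2640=3.80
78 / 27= 26 / 9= 2.89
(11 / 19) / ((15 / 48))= 176 / 95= 1.85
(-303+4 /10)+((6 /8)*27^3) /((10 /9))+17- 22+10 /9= 4672633 /360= 12979.54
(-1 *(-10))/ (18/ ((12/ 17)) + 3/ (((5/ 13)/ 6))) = 100/ 723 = 0.14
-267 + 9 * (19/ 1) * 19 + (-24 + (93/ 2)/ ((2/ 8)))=3144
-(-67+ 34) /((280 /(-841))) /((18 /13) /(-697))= 83823311 /1680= 49894.83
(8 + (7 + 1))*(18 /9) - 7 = 25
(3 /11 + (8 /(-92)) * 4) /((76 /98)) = -49 /506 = -0.10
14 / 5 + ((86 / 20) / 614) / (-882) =15163301 / 5415480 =2.80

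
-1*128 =-128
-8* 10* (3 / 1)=-240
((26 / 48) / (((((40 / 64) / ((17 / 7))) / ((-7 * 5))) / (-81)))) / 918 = 13 / 2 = 6.50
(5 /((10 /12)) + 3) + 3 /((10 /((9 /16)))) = 9.17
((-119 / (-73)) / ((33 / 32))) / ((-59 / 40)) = -152320 / 142131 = -1.07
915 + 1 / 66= 915.02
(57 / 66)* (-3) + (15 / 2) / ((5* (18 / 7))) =-265 / 132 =-2.01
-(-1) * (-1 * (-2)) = 2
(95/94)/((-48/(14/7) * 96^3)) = -0.00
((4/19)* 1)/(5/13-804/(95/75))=-52/156685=-0.00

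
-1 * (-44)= 44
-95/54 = -1.76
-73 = -73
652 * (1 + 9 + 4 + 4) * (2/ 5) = 23472/ 5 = 4694.40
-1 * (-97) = 97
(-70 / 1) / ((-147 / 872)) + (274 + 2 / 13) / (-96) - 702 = -632525 / 2184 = -289.62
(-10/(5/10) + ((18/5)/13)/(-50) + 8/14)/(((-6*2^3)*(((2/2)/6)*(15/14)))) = 221063/97500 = 2.27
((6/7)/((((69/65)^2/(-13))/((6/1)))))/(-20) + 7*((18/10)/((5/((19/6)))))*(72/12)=4707116/92575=50.85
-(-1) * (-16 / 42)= -8 / 21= -0.38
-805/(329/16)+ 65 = 1215/47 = 25.85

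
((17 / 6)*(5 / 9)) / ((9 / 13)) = 2.27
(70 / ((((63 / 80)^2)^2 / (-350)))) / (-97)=20480000000 / 31184433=656.74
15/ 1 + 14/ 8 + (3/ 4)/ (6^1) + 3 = 159/ 8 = 19.88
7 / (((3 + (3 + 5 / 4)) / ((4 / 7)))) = 16 / 29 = 0.55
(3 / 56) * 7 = 3 / 8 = 0.38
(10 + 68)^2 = 6084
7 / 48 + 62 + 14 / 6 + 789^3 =23576118407 / 48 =491169133.48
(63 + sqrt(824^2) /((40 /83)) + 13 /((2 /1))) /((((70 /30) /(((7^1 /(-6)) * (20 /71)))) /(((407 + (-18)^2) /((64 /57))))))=-741380931 /4544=-163156.01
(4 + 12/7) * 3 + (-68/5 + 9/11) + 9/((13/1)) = 25292/5005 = 5.05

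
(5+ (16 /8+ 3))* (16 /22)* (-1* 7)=-560 /11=-50.91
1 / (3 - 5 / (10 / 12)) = -1 / 3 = -0.33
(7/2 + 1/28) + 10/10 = 4.54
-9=-9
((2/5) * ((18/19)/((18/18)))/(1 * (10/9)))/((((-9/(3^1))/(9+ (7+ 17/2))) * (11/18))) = -23814/5225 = -4.56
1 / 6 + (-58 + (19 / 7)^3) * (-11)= 860653 / 2058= 418.20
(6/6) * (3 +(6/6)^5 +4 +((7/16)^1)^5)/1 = 8405415/1048576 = 8.02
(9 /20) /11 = 9 /220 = 0.04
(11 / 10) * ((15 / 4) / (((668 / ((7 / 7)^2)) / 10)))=165 / 2672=0.06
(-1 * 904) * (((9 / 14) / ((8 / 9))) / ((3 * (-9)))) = 24.21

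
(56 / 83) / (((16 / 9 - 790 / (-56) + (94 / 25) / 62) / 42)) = 459345600 / 258476027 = 1.78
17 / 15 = 1.13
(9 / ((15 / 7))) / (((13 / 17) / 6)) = 2142 / 65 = 32.95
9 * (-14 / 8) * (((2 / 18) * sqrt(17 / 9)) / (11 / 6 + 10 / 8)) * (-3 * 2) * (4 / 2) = 84 * sqrt(17) / 37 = 9.36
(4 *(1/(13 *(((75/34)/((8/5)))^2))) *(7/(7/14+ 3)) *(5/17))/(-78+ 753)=34816/246796875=0.00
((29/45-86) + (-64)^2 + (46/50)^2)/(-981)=-22564636/5518125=-4.09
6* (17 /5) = 102 /5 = 20.40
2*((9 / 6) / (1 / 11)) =33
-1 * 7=-7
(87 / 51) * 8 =232 / 17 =13.65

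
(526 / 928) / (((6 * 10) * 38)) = 263 / 1057920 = 0.00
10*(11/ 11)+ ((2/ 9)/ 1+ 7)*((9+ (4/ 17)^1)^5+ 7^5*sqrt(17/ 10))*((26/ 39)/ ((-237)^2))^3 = 873964*sqrt(170)/ 43062213483178587+ 611421852545457266150230/ 61142185249585499002059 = 10.00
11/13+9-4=76/13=5.85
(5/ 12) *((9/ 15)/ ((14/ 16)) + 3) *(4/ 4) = 43/ 28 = 1.54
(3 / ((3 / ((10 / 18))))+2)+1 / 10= 239 / 90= 2.66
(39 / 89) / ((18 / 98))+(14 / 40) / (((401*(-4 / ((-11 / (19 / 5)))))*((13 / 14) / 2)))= 252515669 / 105782196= 2.39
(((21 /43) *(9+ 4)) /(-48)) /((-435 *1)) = 91 /299280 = 0.00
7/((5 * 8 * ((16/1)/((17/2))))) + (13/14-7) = -53567/8960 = -5.98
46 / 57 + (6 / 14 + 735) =736.24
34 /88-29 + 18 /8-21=-521 /11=-47.36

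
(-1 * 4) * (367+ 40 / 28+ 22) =-10932 / 7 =-1561.71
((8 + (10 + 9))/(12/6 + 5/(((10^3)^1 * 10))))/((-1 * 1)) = -54000/4001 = -13.50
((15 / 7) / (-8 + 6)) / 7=-15 / 98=-0.15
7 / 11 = 0.64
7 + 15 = 22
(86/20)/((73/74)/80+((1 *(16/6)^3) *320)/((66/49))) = 22681296/23763418643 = 0.00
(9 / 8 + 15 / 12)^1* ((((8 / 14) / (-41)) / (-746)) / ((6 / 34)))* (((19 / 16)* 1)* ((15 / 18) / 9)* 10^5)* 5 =479453125 / 34684524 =13.82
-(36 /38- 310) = 5872 /19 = 309.05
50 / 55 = 10 / 11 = 0.91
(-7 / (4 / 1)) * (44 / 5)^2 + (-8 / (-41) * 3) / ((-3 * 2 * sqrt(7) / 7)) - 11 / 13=-44319 / 325 - 4 * sqrt(7) / 41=-136.62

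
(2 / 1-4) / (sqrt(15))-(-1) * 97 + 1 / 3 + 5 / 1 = 101.82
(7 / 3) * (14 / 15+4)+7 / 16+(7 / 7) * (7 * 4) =28763 / 720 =39.95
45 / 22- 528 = -525.95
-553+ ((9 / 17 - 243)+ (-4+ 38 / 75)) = -1018679 / 1275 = -798.96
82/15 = 5.47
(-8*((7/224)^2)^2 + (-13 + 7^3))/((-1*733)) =-43253759/96075776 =-0.45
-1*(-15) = 15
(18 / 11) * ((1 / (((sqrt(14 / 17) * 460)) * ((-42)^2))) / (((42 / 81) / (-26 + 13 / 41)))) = -28431 * sqrt(238) / 3984891680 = -0.00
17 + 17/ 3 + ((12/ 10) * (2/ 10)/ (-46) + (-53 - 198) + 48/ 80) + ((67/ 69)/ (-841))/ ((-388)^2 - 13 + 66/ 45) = -746007313329008/ 3275718190575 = -227.74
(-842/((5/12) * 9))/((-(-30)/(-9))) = 1684/25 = 67.36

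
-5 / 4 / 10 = -1 / 8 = -0.12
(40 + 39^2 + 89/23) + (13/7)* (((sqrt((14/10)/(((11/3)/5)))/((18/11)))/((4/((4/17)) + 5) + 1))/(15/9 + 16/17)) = 221* sqrt(231)/128478 + 35992/23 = 1564.90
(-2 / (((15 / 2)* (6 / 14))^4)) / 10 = -38416 / 20503125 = -0.00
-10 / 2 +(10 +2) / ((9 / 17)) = 53 / 3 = 17.67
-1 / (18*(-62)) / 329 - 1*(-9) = 3304477 / 367164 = 9.00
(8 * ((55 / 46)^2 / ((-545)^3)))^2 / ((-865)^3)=-58564 / 7593791396493595217782740625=-0.00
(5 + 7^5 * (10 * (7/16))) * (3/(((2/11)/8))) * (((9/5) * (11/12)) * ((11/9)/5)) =156601467/40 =3915036.68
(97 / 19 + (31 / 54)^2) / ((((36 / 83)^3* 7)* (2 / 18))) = 172171355357 / 2010500352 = 85.64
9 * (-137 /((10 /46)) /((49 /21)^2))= -255231 /245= -1041.76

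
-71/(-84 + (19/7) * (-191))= 0.12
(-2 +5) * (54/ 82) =81/ 41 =1.98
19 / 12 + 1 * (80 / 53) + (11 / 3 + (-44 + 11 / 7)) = -52933 / 1484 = -35.67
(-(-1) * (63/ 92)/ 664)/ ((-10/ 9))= -0.00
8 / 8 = 1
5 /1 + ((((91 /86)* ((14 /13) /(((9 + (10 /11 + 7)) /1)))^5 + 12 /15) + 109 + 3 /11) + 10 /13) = 108871745675365753007 /939829975886806290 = 115.84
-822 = -822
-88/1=-88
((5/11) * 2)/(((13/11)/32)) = 320/13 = 24.62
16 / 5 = 3.20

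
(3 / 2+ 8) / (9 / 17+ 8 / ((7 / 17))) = 119 / 250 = 0.48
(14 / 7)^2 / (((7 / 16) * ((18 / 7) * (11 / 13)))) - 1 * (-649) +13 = 65954 / 99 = 666.20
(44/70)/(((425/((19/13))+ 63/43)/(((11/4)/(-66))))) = -8987/100284240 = -0.00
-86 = -86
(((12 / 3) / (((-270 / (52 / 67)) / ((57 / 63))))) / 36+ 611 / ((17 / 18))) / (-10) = -9400563796 / 145307925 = -64.69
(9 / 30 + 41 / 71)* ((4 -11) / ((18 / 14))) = -30527 / 6390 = -4.78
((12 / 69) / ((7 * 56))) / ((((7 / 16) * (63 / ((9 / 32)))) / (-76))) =-19 / 55223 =-0.00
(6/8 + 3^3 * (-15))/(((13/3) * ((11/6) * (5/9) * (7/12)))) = -10206/65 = -157.02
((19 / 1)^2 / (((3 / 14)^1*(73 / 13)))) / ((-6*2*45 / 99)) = -361361 / 6570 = -55.00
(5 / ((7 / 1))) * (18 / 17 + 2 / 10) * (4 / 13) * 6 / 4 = 642 / 1547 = 0.41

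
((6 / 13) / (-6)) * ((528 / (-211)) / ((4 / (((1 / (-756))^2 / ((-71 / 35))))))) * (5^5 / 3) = -171875 / 3975298236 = -0.00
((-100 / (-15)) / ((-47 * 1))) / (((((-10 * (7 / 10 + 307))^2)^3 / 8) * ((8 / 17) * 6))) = -10 / 21118176899110796657391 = -0.00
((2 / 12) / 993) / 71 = 1 / 423018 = 0.00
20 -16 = 4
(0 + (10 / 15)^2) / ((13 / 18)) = 8 / 13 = 0.62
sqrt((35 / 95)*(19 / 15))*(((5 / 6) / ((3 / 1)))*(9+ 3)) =2*sqrt(105) / 9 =2.28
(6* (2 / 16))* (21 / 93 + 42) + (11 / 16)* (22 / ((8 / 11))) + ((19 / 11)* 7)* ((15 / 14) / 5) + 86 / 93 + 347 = 26384029 / 65472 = 402.98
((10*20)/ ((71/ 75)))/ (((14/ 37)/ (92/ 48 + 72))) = 20511875/ 497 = 41271.38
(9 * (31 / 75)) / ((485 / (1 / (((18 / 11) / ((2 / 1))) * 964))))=341 / 35065500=0.00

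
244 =244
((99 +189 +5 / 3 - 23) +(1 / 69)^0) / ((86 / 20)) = 8030 / 129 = 62.25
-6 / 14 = -3 / 7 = -0.43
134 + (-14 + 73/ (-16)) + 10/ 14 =13009/ 112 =116.15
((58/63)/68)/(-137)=-29/293454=-0.00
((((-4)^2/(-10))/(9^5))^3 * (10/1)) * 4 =-4096/5147278302366225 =-0.00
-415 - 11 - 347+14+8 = -751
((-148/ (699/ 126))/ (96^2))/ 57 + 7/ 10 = 0.70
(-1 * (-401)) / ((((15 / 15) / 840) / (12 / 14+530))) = 178813920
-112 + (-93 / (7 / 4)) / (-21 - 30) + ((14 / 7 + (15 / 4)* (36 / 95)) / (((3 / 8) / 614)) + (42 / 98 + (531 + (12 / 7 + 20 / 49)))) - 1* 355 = 5669.00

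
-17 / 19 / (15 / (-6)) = 34 / 95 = 0.36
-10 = -10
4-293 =-289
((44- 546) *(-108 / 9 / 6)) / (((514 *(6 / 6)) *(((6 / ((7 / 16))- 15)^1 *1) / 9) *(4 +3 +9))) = -1757 / 2056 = -0.85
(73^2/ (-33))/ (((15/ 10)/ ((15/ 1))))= -53290/ 33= -1614.85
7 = 7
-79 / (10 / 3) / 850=-237 / 8500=-0.03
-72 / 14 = -36 / 7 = -5.14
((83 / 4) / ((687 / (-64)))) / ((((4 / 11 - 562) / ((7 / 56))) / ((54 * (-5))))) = -82170 / 707381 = -0.12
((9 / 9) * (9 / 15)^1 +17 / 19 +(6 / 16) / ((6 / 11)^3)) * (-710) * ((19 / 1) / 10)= -14784827 / 2880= -5133.62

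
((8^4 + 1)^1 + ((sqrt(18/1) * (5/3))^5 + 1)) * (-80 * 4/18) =-2000000 * sqrt(2)/9-218560/3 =-387123.01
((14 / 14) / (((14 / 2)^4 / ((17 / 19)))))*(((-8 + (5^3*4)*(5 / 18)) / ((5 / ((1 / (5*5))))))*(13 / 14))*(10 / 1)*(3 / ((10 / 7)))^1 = 0.01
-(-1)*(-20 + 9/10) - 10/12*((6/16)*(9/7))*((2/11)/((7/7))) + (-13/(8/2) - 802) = -2539223/3080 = -824.42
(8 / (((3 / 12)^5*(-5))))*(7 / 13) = -57344 / 65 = -882.22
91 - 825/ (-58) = 6103/ 58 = 105.22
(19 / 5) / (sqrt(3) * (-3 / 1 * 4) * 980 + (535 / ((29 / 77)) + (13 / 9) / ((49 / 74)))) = -7309103186448 * sqrt(3) / 67528198610267351 - 4421195244963 / 337640993051336755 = -0.00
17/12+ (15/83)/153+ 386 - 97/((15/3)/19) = 1593119/84660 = 18.82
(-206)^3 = -8741816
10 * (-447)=-4470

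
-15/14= -1.07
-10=-10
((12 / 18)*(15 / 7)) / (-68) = -5 / 238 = -0.02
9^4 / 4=6561 / 4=1640.25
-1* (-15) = 15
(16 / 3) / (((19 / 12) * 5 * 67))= 64 / 6365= 0.01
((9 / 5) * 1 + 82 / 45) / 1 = 163 / 45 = 3.62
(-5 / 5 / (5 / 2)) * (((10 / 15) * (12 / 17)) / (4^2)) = -1 / 85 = -0.01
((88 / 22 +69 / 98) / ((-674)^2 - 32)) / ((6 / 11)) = 5071 / 267095472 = 0.00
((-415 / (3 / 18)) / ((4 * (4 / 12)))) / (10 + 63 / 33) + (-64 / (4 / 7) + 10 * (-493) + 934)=-1117381 / 262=-4264.81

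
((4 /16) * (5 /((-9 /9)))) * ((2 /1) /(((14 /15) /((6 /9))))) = -25 /14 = -1.79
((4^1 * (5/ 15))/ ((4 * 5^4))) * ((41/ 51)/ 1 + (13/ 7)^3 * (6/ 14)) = 434582/ 229595625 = 0.00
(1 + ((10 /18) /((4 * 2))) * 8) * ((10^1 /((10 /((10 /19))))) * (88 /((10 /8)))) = 9856 /171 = 57.64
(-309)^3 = -29503629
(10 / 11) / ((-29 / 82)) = -820 / 319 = -2.57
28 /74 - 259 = -9569 /37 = -258.62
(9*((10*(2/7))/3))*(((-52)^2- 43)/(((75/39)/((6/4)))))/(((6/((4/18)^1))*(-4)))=-164.73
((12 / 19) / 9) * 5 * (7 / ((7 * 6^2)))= 5 / 513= 0.01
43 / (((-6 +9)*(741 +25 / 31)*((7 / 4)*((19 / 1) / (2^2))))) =5332 / 2293851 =0.00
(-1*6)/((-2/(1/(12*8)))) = 0.03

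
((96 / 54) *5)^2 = 6400 / 81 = 79.01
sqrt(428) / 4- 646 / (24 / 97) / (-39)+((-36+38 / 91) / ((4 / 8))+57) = sqrt(107) / 2+13301 / 252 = 57.95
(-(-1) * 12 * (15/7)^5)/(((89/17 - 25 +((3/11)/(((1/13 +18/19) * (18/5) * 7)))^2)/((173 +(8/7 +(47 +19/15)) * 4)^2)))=-290744539376294351106000/77152857905873617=-3768422.16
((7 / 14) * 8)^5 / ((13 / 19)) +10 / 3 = 58498 / 39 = 1499.95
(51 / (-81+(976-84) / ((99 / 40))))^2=25492401 / 765130921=0.03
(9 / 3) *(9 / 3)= 9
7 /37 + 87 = 3226 /37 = 87.19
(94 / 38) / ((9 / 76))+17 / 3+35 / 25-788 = -34202 / 45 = -760.04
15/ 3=5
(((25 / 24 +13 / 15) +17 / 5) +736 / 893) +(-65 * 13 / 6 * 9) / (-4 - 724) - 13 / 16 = 5296667 / 750120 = 7.06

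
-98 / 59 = -1.66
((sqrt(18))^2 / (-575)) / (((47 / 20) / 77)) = -5544 / 5405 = -1.03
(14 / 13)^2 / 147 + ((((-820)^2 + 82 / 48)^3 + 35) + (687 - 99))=710242823562998024212769 / 2336256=304008988553907630.08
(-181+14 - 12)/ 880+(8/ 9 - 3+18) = 15.69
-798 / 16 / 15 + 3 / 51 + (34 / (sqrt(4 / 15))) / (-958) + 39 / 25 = -5801 / 3400 - 17 *sqrt(15) / 958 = -1.77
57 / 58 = 0.98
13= 13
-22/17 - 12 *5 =-1042/17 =-61.29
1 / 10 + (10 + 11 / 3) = 413 / 30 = 13.77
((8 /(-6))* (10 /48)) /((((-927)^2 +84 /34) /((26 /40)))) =-221 /1051821720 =-0.00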